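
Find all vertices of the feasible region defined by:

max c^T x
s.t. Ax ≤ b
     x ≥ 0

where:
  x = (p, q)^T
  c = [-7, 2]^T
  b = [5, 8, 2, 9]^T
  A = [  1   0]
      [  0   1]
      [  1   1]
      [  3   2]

(0, 0), (2, 0), (0, 2)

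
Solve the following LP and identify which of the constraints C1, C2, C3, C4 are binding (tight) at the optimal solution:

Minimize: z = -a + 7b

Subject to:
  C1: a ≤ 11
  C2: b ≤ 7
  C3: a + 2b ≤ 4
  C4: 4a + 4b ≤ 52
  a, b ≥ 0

At a = 4, b = 0, compute slack b - a·x for each constraint:
  C1: 11 − 4 = 7  (slack)
  C2: 7 − 0 = 7  (slack)
  C3: 4 − 4 = 0  (binding)
  C4: 52 − 16 = 36  (slack)

Optimal: a = 4, b = 0
Binding: C3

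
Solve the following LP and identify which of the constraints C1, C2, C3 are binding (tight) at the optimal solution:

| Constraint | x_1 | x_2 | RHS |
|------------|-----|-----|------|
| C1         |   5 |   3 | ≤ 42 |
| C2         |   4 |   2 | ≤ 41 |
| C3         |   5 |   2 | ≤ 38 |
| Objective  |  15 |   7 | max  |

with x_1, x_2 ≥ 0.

At x_1 = 6, x_2 = 4, compute slack b - a·x for each constraint:
  C1: 42 − 42 = 0  (binding)
  C2: 41 − 32 = 9  (slack)
  C3: 38 − 38 = 0  (binding)

Optimal: x_1 = 6, x_2 = 4
Binding: C1, C3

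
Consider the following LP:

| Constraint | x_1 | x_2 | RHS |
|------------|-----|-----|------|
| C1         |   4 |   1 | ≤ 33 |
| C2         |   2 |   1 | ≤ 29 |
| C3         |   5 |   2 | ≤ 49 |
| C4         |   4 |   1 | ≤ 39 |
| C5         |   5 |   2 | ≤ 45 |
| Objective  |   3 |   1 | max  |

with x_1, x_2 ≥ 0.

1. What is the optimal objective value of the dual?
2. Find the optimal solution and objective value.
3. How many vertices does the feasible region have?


1. 26
2. x_1 = 7, x_2 = 5, z = 26
3. 4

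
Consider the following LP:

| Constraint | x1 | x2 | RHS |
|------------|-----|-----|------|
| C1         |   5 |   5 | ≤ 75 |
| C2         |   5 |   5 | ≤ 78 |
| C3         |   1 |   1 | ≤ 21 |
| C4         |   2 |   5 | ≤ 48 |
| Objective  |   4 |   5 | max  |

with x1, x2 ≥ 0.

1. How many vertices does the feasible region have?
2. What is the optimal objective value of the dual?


1. 4
2. 66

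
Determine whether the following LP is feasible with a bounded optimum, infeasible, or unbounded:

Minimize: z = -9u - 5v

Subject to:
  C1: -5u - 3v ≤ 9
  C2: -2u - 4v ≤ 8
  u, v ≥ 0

Unbounded (objective can decrease without bound)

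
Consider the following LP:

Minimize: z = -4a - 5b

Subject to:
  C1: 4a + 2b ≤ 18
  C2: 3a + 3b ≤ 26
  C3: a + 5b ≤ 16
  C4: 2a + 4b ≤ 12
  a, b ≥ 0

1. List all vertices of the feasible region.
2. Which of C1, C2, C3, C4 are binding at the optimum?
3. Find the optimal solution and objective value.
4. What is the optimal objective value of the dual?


1. (0, 0), (4.5, 0), (4, 1), (0, 3)
2. C1, C4
3. a = 4, b = 1, z = -21
4. -21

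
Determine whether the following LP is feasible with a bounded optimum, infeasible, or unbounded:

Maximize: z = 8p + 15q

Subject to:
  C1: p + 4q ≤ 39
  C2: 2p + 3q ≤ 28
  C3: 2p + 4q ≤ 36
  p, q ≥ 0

Feasible with a bounded optimal solution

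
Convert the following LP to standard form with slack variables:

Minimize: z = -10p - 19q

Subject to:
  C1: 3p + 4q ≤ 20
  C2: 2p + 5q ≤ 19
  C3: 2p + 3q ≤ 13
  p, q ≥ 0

min z = -10p - 19q

s.t.
  3p + 4q + s1 = 20
  2p + 5q + s2 = 19
  2p + 3q + s3 = 13
  p, q, s1, s2, s3 ≥ 0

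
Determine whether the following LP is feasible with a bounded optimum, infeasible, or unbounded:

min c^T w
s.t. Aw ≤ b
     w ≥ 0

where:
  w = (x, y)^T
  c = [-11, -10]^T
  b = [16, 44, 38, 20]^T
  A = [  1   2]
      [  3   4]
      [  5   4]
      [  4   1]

Feasible with a bounded optimal solution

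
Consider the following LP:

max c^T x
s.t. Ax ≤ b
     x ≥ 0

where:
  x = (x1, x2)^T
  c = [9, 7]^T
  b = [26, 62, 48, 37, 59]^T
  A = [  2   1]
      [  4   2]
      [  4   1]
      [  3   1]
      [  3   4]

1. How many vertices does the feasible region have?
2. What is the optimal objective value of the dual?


1. 5
2. 137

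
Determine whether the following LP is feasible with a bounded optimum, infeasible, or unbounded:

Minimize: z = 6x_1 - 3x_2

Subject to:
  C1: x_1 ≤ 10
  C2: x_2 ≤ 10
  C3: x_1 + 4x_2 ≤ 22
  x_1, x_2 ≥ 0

Feasible with a bounded optimal solution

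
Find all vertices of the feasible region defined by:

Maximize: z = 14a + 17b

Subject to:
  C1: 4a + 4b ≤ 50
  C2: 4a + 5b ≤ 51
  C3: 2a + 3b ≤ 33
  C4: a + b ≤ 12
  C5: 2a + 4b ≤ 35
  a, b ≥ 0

(0, 0), (12, 0), (9, 3), (4.833, 6.333), (0, 8.75)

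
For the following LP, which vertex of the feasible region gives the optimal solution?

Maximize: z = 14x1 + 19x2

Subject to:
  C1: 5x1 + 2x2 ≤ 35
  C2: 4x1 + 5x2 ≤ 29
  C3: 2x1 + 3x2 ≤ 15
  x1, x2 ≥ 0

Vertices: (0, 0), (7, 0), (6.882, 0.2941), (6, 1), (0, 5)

Evaluate the objective at each vertex of the feasible region:
  z(0, 0) = 0
  z(7, 0) = 98
  z(6.882, 0.2941) = 101.9
  z(6, 1) = 103  ←
  z(0, 5) = 95
The maximum is at x1 = 6, x2 = 1.

(6, 1)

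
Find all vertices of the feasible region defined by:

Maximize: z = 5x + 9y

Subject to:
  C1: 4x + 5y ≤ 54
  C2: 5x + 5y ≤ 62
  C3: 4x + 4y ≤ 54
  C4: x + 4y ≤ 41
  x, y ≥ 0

(0, 0), (12.4, 0), (8, 4.4), (1, 10), (0, 10.25)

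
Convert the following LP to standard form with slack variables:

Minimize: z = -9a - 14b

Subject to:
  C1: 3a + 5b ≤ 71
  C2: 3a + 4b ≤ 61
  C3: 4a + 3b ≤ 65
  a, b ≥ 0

min z = -9a - 14b

s.t.
  3a + 5b + s1 = 71
  3a + 4b + s2 = 61
  4a + 3b + s3 = 65
  a, b, s1, s2, s3 ≥ 0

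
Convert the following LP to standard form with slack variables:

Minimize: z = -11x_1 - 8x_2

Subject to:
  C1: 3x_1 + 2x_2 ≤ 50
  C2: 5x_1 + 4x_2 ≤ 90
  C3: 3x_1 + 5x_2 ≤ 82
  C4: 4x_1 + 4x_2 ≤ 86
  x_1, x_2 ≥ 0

min z = -11x_1 - 8x_2

s.t.
  3x_1 + 2x_2 + s1 = 50
  5x_1 + 4x_2 + s2 = 90
  3x_1 + 5x_2 + s3 = 82
  4x_1 + 4x_2 + s4 = 86
  x_1, x_2, s1, s2, s3, s4 ≥ 0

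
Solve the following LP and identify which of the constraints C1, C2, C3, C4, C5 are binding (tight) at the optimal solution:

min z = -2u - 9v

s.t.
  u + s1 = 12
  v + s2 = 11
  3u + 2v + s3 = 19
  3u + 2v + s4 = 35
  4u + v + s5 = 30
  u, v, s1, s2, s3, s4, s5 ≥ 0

At u = 0, v = 9.5, compute slack b - a·x for each constraint:
  C1: 12 − 0 = 12  (slack)
  C2: 11 − 9.5 = 1.5  (slack)
  C3: 19 − 19 = 0  (binding)
  C4: 35 − 19 = 16  (slack)
  C5: 30 − 9.5 = 20.5  (slack)

Optimal: u = 0, v = 9.5
Binding: C3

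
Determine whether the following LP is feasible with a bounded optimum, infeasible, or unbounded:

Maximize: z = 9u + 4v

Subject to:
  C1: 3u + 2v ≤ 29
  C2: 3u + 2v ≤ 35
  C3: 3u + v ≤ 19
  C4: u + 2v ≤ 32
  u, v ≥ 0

Feasible with a bounded optimal solution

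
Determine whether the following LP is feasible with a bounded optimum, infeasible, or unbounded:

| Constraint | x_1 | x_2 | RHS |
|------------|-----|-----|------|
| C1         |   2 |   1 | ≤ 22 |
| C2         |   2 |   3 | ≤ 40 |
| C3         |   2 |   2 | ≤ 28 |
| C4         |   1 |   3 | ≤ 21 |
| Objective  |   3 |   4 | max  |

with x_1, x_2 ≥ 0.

Feasible with a bounded optimal solution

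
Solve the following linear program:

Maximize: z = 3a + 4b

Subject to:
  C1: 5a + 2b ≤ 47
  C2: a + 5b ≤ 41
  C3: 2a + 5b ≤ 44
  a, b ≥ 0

Evaluate the objective at each vertex of the feasible region:
  z(0, 0) = 0
  z(9.4, 0) = 28.2
  z(7, 6) = 45  ←
  z(3, 7.6) = 39.4
  z(0, 8.2) = 32.8
The maximum is at a = 7, b = 6.

a = 7, b = 6, z = 45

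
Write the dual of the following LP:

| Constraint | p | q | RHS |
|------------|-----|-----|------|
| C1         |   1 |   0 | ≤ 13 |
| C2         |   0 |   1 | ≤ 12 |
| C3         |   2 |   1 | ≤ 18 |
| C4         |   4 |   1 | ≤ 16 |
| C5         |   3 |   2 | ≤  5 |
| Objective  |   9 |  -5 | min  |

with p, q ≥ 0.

Primal min cᵀx s.t. Ax ≤ b, x ≥ 0  →  Dual max −bᵀy s.t. Aᵀy ≥ −c, y ≥ 0.

Maximize: z = -13y1 - 12y2 - 18y3 - 16y4 - 5y5

Subject to:
  y1 + 2y3 + 4y4 + 3y5 ≥ -9
  y2 + y3 + y4 + 2y5 ≥ 5
  y1, y2, y3, y4, y5 ≥ 0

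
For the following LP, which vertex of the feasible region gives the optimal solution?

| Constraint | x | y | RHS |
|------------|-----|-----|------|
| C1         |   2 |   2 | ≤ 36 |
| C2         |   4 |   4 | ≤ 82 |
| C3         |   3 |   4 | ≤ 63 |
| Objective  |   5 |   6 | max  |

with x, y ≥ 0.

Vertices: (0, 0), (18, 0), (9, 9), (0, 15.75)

Evaluate the objective at each vertex of the feasible region:
  z(0, 0) = 0
  z(18, 0) = 90
  z(9, 9) = 99  ←
  z(0, 15.75) = 94.5
The maximum is at x = 9, y = 9.

(9, 9)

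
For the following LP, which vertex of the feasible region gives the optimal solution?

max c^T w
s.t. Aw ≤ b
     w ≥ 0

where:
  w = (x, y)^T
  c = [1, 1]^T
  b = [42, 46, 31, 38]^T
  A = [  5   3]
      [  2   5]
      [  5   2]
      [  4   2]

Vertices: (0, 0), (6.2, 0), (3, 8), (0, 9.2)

Evaluate the objective at each vertex of the feasible region:
  z(0, 0) = 0
  z(6.2, 0) = 6.2
  z(3, 8) = 11  ←
  z(0, 9.2) = 9.2
The maximum is at x = 3, y = 8.

(3, 8)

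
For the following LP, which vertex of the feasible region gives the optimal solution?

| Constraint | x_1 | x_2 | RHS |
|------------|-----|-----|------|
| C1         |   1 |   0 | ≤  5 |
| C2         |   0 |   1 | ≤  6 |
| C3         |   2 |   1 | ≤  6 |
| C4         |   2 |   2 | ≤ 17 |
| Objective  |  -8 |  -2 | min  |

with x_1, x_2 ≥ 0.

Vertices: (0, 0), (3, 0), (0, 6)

Evaluate the objective at each vertex of the feasible region:
  z(0, 0) = 0
  z(3, 0) = -24  ←
  z(0, 6) = -12
The minimum is at x_1 = 3, x_2 = 0.

(3, 0)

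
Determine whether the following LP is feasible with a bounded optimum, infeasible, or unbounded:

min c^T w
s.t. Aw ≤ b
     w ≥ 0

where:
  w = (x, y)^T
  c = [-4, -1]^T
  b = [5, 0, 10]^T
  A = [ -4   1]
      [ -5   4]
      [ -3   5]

Unbounded (objective can decrease without bound)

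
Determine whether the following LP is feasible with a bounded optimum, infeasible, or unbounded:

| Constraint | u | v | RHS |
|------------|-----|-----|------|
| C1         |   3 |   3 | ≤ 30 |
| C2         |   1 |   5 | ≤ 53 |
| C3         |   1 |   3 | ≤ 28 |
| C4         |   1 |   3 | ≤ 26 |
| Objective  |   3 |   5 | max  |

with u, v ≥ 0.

Feasible with a bounded optimal solution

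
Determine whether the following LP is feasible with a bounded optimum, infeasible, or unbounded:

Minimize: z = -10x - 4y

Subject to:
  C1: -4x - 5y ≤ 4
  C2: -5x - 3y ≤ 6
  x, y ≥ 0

Unbounded (objective can decrease without bound)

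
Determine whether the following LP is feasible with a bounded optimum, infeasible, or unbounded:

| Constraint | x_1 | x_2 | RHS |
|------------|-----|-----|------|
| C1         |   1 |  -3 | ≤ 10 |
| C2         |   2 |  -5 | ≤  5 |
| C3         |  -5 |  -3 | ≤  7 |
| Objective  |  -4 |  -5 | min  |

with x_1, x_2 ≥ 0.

Unbounded (objective can decrease without bound)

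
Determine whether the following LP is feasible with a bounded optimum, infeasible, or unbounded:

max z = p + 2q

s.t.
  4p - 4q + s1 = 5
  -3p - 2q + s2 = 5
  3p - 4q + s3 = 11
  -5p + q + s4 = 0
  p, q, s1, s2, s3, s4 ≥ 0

Unbounded (objective can increase without bound)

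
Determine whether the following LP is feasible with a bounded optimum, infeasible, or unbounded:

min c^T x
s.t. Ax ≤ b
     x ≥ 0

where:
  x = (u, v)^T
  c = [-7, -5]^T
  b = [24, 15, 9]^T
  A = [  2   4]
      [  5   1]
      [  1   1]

Feasible with a bounded optimal solution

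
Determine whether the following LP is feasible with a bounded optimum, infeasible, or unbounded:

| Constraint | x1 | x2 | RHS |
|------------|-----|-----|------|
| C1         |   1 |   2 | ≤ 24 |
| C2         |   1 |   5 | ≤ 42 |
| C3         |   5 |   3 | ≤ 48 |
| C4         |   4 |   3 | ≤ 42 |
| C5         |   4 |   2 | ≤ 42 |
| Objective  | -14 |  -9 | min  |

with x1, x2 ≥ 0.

Feasible with a bounded optimal solution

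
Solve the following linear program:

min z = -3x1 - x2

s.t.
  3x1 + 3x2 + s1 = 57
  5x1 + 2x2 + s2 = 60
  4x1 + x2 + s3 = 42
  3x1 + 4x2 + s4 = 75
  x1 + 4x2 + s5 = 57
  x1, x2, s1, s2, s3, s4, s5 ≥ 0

Evaluate the objective at each vertex of the feasible region:
  z(0, 0) = 0
  z(10.5, 0) = -31.5
  z(8, 10) = -34  ←
  z(7.333, 11.67) = -33.67
  z(6.333, 12.67) = -31.67
  z(0, 14.25) = -14.25
The minimum is at x1 = 8, x2 = 10.

x1 = 8, x2 = 10, z = -34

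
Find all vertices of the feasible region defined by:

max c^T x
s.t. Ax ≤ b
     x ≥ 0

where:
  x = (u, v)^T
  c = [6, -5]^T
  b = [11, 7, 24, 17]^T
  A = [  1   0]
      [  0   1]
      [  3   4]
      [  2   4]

(0, 0), (8, 0), (7, 0.75), (0, 4.25)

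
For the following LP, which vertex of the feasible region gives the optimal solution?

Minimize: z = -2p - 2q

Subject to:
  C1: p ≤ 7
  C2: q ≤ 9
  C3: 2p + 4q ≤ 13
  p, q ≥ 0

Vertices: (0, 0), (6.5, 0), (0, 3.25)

Evaluate the objective at each vertex of the feasible region:
  z(0, 0) = 0
  z(6.5, 0) = -13  ←
  z(0, 3.25) = -6.5
The minimum is at p = 6.5, q = 0.

(6.5, 0)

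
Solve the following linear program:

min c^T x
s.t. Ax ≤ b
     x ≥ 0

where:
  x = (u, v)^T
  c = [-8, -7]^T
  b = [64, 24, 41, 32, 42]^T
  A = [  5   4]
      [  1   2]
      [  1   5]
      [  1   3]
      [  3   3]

Evaluate the objective at each vertex of the feasible region:
  z(0, 0) = 0
  z(12.8, 0) = -102.4
  z(8, 6) = -106  ←
  z(7.25, 6.75) = -105.2
  z(0, 8.2) = -57.4
The minimum is at u = 8, v = 6.

u = 8, v = 6, z = -106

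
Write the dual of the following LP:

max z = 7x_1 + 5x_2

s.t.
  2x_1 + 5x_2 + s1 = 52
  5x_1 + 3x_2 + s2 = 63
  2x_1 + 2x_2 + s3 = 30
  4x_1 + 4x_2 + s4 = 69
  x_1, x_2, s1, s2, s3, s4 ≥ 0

Primal max cᵀx s.t. Ax ≤ b, x ≥ 0  →  Dual min bᵀy s.t. Aᵀy ≥ c, y ≥ 0.

Minimize: z = 52y1 + 63y2 + 30y3 + 69y4

Subject to:
  2y1 + 5y2 + 2y3 + 4y4 ≥ 7
  5y1 + 3y2 + 2y3 + 4y4 ≥ 5
  y1, y2, y3, y4 ≥ 0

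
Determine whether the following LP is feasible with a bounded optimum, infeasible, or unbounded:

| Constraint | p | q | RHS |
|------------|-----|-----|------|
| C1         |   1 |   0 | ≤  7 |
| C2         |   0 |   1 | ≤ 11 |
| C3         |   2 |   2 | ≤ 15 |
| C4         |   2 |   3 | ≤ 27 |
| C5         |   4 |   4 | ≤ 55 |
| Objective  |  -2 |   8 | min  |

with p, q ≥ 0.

Feasible with a bounded optimal solution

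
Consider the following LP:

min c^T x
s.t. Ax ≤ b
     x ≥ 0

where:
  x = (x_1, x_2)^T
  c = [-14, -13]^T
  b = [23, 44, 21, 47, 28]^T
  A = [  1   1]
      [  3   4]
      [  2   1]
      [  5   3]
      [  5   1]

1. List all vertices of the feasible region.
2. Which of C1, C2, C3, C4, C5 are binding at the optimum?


1. (0, 0), (5.6, 0), (4, 8), (0, 11)
2. C2, C5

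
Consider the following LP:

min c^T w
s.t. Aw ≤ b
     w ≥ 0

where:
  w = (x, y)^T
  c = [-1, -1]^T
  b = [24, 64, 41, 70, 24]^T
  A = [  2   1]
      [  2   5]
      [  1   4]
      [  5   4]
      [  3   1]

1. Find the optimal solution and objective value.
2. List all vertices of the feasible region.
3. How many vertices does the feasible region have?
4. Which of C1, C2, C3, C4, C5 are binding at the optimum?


1. x = 5, y = 9, z = -14
2. (0, 0), (8, 0), (5, 9), (0, 10.25)
3. 4
4. C3, C5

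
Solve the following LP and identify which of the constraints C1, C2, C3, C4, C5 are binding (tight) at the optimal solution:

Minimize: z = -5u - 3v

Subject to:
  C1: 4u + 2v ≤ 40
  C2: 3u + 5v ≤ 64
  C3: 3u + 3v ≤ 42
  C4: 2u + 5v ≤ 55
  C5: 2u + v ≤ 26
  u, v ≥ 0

At u = 6, v = 8, compute slack b - a·x for each constraint:
  C1: 40 − 40 = 0  (binding)
  C2: 64 − 58 = 6  (slack)
  C3: 42 − 42 = 0  (binding)
  C4: 55 − 52 = 3  (slack)
  C5: 26 − 20 = 6  (slack)

Optimal: u = 6, v = 8
Binding: C1, C3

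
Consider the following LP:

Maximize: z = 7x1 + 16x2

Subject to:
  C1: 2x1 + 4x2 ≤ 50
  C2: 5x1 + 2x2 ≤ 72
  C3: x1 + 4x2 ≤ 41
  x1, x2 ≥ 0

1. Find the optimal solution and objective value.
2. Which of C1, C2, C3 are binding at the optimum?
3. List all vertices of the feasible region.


1. x1 = 9, x2 = 8, z = 191
2. C1, C3
3. (0, 0), (14.4, 0), (11.75, 6.625), (9, 8), (0, 10.25)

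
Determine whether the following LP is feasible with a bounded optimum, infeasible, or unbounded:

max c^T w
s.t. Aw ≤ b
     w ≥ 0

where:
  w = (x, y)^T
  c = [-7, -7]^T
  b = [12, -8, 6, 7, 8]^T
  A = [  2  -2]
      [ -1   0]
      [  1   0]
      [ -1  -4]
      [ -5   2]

Infeasible (no feasible solution exists)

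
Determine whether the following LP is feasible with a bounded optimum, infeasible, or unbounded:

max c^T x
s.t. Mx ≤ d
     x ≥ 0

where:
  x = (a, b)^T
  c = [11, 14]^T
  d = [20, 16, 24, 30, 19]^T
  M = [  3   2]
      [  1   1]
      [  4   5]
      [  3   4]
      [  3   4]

Feasible with a bounded optimal solution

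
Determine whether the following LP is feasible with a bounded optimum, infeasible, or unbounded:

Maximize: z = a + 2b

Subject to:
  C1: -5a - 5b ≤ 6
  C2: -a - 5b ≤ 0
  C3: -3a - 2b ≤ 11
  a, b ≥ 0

Unbounded (objective can increase without bound)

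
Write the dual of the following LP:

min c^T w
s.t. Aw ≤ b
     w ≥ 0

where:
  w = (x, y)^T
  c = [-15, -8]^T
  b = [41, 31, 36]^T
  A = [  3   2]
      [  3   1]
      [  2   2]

Primal min cᵀx s.t. Ax ≤ b, x ≥ 0  →  Dual max −bᵀy s.t. Aᵀy ≥ −c, y ≥ 0.

Maximize: z = -41y1 - 31y2 - 36y3

Subject to:
  3y1 + 3y2 + 2y3 ≥ 15
  2y1 + y2 + 2y3 ≥ 8
  y1, y2, y3 ≥ 0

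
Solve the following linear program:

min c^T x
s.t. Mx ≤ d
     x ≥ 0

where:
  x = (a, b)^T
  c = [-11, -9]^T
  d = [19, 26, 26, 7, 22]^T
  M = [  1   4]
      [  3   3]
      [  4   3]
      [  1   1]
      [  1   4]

Evaluate the objective at each vertex of the feasible region:
  z(0, 0) = 0
  z(6.5, 0) = -71.5
  z(5, 2) = -73  ←
  z(3, 4) = -69
  z(0, 4.75) = -42.75
The minimum is at a = 5, b = 2.

a = 5, b = 2, z = -73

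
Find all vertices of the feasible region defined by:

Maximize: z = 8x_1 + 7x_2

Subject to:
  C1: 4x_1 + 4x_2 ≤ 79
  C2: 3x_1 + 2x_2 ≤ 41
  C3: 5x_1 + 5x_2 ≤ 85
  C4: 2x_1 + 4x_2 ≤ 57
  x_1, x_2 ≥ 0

(0, 0), (13.67, 0), (7, 10), (5.5, 11.5), (0, 14.25)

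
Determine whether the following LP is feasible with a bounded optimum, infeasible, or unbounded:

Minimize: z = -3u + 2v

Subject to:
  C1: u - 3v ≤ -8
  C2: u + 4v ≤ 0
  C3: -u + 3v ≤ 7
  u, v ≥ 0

Infeasible (no feasible solution exists)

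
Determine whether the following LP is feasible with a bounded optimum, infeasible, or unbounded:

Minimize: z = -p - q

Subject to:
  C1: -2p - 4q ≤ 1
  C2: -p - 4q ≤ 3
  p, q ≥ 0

Unbounded (objective can decrease without bound)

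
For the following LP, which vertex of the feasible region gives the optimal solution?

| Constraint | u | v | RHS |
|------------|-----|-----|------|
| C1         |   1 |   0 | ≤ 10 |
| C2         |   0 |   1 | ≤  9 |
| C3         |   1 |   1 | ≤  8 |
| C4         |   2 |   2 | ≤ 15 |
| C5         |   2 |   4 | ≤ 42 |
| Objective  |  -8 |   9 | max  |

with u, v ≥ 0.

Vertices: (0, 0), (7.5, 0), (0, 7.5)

Evaluate the objective at each vertex of the feasible region:
  z(0, 0) = 0
  z(7.5, 0) = -60
  z(0, 7.5) = 67.5  ←
The maximum is at u = 0, v = 7.5.

(0, 7.5)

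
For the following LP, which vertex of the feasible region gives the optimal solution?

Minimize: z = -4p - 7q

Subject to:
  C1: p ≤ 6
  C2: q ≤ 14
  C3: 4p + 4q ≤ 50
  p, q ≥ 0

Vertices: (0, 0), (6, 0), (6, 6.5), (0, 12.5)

Evaluate the objective at each vertex of the feasible region:
  z(0, 0) = 0
  z(6, 0) = -24
  z(6, 6.5) = -69.5
  z(0, 12.5) = -87.5  ←
The minimum is at p = 0, q = 12.5.

(0, 12.5)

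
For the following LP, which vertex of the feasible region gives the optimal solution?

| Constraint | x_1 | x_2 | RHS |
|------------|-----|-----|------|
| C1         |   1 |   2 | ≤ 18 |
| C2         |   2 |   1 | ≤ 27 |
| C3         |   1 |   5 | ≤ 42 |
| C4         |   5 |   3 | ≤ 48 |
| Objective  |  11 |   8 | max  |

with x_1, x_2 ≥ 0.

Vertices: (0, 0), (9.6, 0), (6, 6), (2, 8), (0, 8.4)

Evaluate the objective at each vertex of the feasible region:
  z(0, 0) = 0
  z(9.6, 0) = 105.6
  z(6, 6) = 114  ←
  z(2, 8) = 86
  z(0, 8.4) = 67.2
The maximum is at x_1 = 6, x_2 = 6.

(6, 6)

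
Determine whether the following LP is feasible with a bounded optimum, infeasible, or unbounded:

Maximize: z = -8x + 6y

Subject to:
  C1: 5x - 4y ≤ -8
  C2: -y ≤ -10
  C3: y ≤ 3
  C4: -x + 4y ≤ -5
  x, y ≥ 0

Infeasible (no feasible solution exists)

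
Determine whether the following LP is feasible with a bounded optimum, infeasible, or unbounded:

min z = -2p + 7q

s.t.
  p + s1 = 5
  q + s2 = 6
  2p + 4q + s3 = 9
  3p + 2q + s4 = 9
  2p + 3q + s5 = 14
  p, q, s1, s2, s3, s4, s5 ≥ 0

Feasible with a bounded optimal solution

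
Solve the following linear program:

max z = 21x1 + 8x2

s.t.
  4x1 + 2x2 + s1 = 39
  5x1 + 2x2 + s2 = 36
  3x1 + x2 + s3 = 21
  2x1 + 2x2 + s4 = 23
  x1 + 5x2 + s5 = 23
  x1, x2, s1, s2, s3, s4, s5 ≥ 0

Evaluate the objective at each vertex of the feasible region:
  z(0, 0) = 0
  z(7, 0) = 147
  z(6, 3) = 150  ←
  z(5.826, 3.435) = 149.8
  z(0, 4.6) = 36.8
The maximum is at x1 = 6, x2 = 3.

x1 = 6, x2 = 3, z = 150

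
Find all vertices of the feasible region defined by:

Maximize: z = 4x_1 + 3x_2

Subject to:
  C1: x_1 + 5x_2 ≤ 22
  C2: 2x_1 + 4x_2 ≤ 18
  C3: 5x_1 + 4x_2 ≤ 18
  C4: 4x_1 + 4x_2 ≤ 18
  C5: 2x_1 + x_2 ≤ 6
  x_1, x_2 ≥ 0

(0, 0), (3, 0), (2, 2), (0.09524, 4.381), (0, 4.4)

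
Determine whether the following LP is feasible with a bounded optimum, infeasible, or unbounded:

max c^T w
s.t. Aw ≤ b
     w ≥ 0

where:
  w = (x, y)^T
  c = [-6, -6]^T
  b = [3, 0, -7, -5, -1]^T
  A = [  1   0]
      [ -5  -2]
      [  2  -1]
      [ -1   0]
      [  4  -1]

Infeasible (no feasible solution exists)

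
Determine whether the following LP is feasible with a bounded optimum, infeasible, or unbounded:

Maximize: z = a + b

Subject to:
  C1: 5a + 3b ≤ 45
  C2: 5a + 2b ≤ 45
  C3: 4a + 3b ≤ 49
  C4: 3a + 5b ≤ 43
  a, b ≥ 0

Feasible with a bounded optimal solution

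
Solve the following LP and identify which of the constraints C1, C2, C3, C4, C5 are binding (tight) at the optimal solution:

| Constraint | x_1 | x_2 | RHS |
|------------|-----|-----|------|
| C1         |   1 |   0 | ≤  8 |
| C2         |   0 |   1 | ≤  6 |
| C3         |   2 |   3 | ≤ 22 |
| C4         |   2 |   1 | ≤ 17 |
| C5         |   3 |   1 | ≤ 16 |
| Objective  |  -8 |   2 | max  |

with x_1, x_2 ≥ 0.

At x_1 = 0, x_2 = 6, compute slack b - a·x for each constraint:
  C1: 8 − 0 = 8  (slack)
  C2: 6 − 6 = 0  (binding)
  C3: 22 − 18 = 4  (slack)
  C4: 17 − 6 = 11  (slack)
  C5: 16 − 6 = 10  (slack)

Optimal: x_1 = 0, x_2 = 6
Binding: C2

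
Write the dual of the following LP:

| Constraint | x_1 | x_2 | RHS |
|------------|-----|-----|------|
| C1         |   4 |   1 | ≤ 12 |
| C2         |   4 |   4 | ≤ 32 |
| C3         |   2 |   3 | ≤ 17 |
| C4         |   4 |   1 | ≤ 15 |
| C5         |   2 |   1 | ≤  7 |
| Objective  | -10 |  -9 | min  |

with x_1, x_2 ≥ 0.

Primal min cᵀx s.t. Ax ≤ b, x ≥ 0  →  Dual max −bᵀy s.t. Aᵀy ≥ −c, y ≥ 0.

Maximize: z = -12y1 - 32y2 - 17y3 - 15y4 - 7y5

Subject to:
  4y1 + 4y2 + 2y3 + 4y4 + 2y5 ≥ 10
  y1 + 4y2 + 3y3 + y4 + y5 ≥ 9
  y1, y2, y3, y4, y5 ≥ 0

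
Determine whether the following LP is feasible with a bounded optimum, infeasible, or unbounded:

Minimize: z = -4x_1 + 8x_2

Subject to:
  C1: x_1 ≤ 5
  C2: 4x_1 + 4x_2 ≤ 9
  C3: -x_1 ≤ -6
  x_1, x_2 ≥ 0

Infeasible (no feasible solution exists)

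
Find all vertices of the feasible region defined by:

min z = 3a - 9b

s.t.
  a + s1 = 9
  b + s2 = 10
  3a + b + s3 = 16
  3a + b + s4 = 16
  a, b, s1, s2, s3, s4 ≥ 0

(0, 0), (5.333, 0), (2, 10), (0, 10)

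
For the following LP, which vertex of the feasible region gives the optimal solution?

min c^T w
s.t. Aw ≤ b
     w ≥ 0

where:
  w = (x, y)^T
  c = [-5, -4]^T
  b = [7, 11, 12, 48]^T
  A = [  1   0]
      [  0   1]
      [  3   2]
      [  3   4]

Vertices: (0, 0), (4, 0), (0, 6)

Evaluate the objective at each vertex of the feasible region:
  z(0, 0) = 0
  z(4, 0) = -20
  z(0, 6) = -24  ←
The minimum is at x = 0, y = 6.

(0, 6)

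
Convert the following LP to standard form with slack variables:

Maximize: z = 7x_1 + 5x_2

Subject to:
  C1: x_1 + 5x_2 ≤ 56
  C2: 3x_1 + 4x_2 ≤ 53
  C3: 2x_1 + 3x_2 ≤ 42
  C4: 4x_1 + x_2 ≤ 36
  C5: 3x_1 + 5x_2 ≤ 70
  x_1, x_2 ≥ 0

max z = 7x_1 + 5x_2

s.t.
  x_1 + 5x_2 + s1 = 56
  3x_1 + 4x_2 + s2 = 53
  2x_1 + 3x_2 + s3 = 42
  4x_1 + x_2 + s4 = 36
  3x_1 + 5x_2 + s5 = 70
  x_1, x_2, s1, s2, s3, s4, s5 ≥ 0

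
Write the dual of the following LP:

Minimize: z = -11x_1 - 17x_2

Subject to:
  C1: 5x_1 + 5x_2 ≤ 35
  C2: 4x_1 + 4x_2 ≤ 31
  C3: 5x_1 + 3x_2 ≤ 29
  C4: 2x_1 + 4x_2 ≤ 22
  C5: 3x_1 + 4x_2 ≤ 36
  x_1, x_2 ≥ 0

Primal min cᵀx s.t. Ax ≤ b, x ≥ 0  →  Dual max −bᵀy s.t. Aᵀy ≥ −c, y ≥ 0.

Maximize: z = -35y1 - 31y2 - 29y3 - 22y4 - 36y5

Subject to:
  5y1 + 4y2 + 5y3 + 2y4 + 3y5 ≥ 11
  5y1 + 4y2 + 3y3 + 4y4 + 4y5 ≥ 17
  y1, y2, y3, y4, y5 ≥ 0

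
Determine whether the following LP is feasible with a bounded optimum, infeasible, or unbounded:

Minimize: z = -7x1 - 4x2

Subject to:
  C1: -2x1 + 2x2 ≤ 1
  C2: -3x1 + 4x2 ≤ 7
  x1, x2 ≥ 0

Unbounded (objective can decrease without bound)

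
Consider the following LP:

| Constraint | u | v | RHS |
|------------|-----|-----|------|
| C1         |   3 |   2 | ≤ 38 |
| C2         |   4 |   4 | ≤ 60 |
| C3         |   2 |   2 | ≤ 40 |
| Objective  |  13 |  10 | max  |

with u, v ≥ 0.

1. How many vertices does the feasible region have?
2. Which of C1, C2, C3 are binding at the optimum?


1. 4
2. C1, C2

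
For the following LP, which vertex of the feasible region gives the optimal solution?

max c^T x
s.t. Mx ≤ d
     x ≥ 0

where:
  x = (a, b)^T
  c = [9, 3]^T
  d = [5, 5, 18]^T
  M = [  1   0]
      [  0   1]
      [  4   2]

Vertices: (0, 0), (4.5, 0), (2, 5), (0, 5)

Evaluate the objective at each vertex of the feasible region:
  z(0, 0) = 0
  z(4.5, 0) = 40.5  ←
  z(2, 5) = 33
  z(0, 5) = 15
The maximum is at a = 4.5, b = 0.

(4.5, 0)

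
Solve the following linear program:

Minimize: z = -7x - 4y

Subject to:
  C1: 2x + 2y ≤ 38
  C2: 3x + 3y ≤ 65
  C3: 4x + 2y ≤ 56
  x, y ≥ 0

Evaluate the objective at each vertex of the feasible region:
  z(0, 0) = 0
  z(14, 0) = -98
  z(9, 10) = -103  ←
  z(0, 19) = -76
The minimum is at x = 9, y = 10.

x = 9, y = 10, z = -103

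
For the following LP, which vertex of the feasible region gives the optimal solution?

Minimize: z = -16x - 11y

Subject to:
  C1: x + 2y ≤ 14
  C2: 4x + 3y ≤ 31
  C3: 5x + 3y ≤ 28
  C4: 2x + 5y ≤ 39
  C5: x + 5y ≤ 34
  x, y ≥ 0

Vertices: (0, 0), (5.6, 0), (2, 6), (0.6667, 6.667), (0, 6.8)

Evaluate the objective at each vertex of the feasible region:
  z(0, 0) = 0
  z(5.6, 0) = -89.6
  z(2, 6) = -98  ←
  z(0.6667, 6.667) = -84
  z(0, 6.8) = -74.8
The minimum is at x = 2, y = 6.

(2, 6)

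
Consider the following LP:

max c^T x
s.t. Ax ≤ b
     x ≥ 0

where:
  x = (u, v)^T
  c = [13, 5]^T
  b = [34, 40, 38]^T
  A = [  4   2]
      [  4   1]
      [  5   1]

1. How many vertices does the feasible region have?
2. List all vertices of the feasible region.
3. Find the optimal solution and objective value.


1. 4
2. (0, 0), (7.6, 0), (7, 3), (0, 17)
3. u = 7, v = 3, z = 106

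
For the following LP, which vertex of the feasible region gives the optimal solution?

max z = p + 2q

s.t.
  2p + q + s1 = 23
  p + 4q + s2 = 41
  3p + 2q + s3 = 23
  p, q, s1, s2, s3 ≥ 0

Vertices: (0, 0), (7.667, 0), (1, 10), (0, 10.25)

Evaluate the objective at each vertex of the feasible region:
  z(0, 0) = 0
  z(7.667, 0) = 7.667
  z(1, 10) = 21  ←
  z(0, 10.25) = 20.5
The maximum is at p = 1, q = 10.

(1, 10)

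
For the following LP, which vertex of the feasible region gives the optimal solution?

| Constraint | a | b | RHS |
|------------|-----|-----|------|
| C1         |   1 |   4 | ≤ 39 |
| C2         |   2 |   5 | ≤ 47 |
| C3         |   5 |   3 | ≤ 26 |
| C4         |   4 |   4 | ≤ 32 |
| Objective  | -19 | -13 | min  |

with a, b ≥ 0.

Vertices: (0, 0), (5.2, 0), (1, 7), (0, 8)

Evaluate the objective at each vertex of the feasible region:
  z(0, 0) = 0
  z(5.2, 0) = -98.8
  z(1, 7) = -110  ←
  z(0, 8) = -104
The minimum is at a = 1, b = 7.

(1, 7)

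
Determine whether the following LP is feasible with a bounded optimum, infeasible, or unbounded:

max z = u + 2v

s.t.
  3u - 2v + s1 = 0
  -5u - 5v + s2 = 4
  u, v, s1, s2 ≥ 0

Unbounded (objective can increase without bound)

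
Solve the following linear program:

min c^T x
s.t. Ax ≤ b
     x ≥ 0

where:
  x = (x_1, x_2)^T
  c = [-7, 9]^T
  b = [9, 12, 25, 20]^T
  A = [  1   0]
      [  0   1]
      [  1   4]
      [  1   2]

Evaluate the objective at each vertex of the feasible region:
  z(0, 0) = 0
  z(9, 0) = -63  ←
  z(9, 4) = -27
  z(0, 6.25) = 56.25
The minimum is at x_1 = 9, x_2 = 0.

x_1 = 9, x_2 = 0, z = -63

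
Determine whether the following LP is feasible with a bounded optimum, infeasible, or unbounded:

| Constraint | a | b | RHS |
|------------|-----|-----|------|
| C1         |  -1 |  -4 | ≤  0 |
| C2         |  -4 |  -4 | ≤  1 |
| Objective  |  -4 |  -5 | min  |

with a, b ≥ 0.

Unbounded (objective can decrease without bound)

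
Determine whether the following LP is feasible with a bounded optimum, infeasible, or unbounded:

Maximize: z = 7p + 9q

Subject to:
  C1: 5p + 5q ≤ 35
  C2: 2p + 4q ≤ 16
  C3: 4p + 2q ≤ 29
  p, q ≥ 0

Feasible with a bounded optimal solution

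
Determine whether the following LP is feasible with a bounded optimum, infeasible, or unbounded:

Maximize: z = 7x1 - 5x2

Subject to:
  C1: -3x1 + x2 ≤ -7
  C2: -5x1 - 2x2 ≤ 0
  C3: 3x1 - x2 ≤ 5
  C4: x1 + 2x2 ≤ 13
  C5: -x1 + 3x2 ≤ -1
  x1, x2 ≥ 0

Infeasible (no feasible solution exists)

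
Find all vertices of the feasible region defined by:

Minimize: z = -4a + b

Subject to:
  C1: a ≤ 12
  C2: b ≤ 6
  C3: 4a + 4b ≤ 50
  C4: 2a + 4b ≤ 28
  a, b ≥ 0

(0, 0), (12, 0), (12, 0.5), (11, 1.5), (2, 6), (0, 6)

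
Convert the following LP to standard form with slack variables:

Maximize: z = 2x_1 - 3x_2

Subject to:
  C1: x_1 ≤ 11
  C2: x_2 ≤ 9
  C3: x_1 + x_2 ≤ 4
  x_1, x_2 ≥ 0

max z = 2x_1 - 3x_2

s.t.
  x_1 + s1 = 11
  x_2 + s2 = 9
  x_1 + x_2 + s3 = 4
  x_1, x_2, s1, s2, s3 ≥ 0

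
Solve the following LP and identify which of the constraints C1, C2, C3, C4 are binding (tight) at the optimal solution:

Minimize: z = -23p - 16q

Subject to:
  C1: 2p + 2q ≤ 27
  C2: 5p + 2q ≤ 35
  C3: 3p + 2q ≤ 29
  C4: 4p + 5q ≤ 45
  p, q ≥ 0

At p = 5, q = 5, compute slack b - a·x for each constraint:
  C1: 27 − 20 = 7  (slack)
  C2: 35 − 35 = 0  (binding)
  C3: 29 − 25 = 4  (slack)
  C4: 45 − 45 = 0  (binding)

Optimal: p = 5, q = 5
Binding: C2, C4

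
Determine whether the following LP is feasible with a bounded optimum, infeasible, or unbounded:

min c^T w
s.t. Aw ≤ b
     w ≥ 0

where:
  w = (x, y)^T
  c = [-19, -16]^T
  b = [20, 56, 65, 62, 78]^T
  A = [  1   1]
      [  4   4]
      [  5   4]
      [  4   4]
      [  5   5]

Feasible with a bounded optimal solution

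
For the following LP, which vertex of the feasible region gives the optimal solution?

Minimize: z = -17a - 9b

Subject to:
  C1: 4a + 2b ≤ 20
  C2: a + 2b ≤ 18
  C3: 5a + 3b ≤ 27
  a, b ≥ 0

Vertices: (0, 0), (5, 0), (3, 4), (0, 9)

Evaluate the objective at each vertex of the feasible region:
  z(0, 0) = 0
  z(5, 0) = -85
  z(3, 4) = -87  ←
  z(0, 9) = -81
The minimum is at a = 3, b = 4.

(3, 4)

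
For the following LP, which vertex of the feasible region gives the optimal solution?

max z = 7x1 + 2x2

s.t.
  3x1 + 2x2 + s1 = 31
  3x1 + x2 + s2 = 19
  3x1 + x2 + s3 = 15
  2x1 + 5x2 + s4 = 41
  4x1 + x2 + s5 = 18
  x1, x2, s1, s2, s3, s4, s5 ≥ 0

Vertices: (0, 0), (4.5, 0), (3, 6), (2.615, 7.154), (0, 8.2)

Evaluate the objective at each vertex of the feasible region:
  z(0, 0) = 0
  z(4.5, 0) = 31.5
  z(3, 6) = 33  ←
  z(2.615, 7.154) = 32.62
  z(0, 8.2) = 16.4
The maximum is at x1 = 3, x2 = 6.

(3, 6)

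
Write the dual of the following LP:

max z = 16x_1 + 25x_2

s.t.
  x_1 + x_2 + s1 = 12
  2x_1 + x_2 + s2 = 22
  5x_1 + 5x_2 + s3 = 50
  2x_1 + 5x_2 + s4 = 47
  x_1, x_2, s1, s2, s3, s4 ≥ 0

Primal max cᵀx s.t. Ax ≤ b, x ≥ 0  →  Dual min bᵀy s.t. Aᵀy ≥ c, y ≥ 0.

Minimize: z = 12y1 + 22y2 + 50y3 + 47y4

Subject to:
  y1 + 2y2 + 5y3 + 2y4 ≥ 16
  y1 + y2 + 5y3 + 5y4 ≥ 25
  y1, y2, y3, y4 ≥ 0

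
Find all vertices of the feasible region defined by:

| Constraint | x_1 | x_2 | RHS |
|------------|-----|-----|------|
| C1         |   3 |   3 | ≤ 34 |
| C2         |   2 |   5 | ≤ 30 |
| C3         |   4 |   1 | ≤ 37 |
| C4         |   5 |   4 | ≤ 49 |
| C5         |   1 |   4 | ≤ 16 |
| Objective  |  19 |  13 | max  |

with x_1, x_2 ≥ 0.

(0, 0), (9.25, 0), (9, 1), (8.25, 1.938), (0, 4)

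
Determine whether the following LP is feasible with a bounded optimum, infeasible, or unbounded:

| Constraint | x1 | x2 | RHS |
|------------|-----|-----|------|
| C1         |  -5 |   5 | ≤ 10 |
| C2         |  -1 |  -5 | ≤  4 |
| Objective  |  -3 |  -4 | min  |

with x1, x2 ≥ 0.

Unbounded (objective can decrease without bound)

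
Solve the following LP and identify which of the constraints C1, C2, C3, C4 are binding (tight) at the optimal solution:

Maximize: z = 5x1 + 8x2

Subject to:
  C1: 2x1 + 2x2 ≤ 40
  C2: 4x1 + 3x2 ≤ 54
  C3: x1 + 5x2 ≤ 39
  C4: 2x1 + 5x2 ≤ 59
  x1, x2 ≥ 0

At x1 = 9, x2 = 6, compute slack b - a·x for each constraint:
  C1: 40 − 30 = 10  (slack)
  C2: 54 − 54 = 0  (binding)
  C3: 39 − 39 = 0  (binding)
  C4: 59 − 48 = 11  (slack)

Optimal: x1 = 9, x2 = 6
Binding: C2, C3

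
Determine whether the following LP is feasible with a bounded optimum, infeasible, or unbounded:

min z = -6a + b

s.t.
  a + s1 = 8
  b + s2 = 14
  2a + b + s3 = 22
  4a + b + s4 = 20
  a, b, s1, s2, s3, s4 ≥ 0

Feasible with a bounded optimal solution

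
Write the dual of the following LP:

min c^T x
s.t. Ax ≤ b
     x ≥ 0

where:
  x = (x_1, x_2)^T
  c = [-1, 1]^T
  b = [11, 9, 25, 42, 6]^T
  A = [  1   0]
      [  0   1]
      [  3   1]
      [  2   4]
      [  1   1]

Primal min cᵀx s.t. Ax ≤ b, x ≥ 0  →  Dual max −bᵀy s.t. Aᵀy ≥ −c, y ≥ 0.

Maximize: z = -11y1 - 9y2 - 25y3 - 42y4 - 6y5

Subject to:
  y1 + 3y3 + 2y4 + y5 ≥ 1
  y2 + y3 + 4y4 + y5 ≥ -1
  y1, y2, y3, y4, y5 ≥ 0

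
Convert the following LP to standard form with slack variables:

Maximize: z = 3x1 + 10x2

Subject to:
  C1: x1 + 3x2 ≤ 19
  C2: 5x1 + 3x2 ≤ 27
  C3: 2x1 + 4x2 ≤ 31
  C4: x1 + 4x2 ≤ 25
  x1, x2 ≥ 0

max z = 3x1 + 10x2

s.t.
  x1 + 3x2 + s1 = 19
  5x1 + 3x2 + s2 = 27
  2x1 + 4x2 + s3 = 31
  x1 + 4x2 + s4 = 25
  x1, x2, s1, s2, s3, s4 ≥ 0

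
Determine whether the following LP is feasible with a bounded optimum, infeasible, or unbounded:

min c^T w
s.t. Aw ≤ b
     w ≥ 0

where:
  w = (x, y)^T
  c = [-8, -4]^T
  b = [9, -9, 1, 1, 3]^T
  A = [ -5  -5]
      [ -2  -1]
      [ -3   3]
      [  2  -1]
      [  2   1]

Infeasible (no feasible solution exists)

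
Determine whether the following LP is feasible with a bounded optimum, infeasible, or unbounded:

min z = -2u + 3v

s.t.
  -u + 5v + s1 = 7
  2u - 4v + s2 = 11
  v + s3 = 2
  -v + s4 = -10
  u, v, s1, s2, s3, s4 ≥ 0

Infeasible (no feasible solution exists)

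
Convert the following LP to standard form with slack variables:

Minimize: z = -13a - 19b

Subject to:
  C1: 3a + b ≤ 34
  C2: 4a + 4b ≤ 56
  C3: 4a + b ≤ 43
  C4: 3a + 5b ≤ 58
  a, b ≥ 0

min z = -13a - 19b

s.t.
  3a + b + s1 = 34
  4a + 4b + s2 = 56
  4a + b + s3 = 43
  3a + 5b + s4 = 58
  a, b, s1, s2, s3, s4 ≥ 0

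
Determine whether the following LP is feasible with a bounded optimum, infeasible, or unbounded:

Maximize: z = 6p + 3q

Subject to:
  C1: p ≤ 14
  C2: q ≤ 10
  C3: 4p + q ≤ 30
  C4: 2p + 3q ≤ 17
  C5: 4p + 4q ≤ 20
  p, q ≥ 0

Feasible with a bounded optimal solution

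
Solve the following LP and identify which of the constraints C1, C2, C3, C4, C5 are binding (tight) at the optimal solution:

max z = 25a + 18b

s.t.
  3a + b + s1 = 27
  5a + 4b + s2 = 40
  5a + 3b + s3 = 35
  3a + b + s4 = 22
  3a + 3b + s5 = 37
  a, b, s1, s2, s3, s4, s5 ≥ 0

At a = 4, b = 5, compute slack b - a·x for each constraint:
  C1: 27 − 17 = 10  (slack)
  C2: 40 − 40 = 0  (binding)
  C3: 35 − 35 = 0  (binding)
  C4: 22 − 17 = 5  (slack)
  C5: 37 − 27 = 10  (slack)

Optimal: a = 4, b = 5
Binding: C2, C3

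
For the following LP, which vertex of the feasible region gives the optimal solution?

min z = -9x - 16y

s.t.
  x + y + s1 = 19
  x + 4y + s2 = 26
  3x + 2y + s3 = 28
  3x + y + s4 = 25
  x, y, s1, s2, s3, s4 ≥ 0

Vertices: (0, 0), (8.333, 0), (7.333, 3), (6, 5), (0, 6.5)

Evaluate the objective at each vertex of the feasible region:
  z(0, 0) = 0
  z(8.333, 0) = -75
  z(7.333, 3) = -114
  z(6, 5) = -134  ←
  z(0, 6.5) = -104
The minimum is at x = 6, y = 5.

(6, 5)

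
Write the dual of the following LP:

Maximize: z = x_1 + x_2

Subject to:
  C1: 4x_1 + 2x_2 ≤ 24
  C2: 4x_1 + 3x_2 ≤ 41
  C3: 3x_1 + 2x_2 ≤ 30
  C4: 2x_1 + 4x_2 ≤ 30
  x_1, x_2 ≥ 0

Primal max cᵀx s.t. Ax ≤ b, x ≥ 0  →  Dual min bᵀy s.t. Aᵀy ≥ c, y ≥ 0.

Minimize: z = 24y1 + 41y2 + 30y3 + 30y4

Subject to:
  4y1 + 4y2 + 3y3 + 2y4 ≥ 1
  2y1 + 3y2 + 2y3 + 4y4 ≥ 1
  y1, y2, y3, y4 ≥ 0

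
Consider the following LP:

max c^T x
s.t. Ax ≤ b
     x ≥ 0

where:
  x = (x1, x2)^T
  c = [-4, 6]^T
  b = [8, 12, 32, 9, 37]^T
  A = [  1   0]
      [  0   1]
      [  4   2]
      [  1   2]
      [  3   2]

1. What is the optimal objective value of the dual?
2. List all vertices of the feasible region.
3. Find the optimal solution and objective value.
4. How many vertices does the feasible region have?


1. 27
2. (0, 0), (8, 0), (7.667, 0.6667), (0, 4.5)
3. x1 = 0, x2 = 4.5, z = 27
4. 4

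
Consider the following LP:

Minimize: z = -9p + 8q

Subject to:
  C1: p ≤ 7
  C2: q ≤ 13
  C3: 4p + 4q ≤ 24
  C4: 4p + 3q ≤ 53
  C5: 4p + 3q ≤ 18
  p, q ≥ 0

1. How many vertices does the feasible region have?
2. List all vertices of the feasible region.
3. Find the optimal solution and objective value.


1. 3
2. (0, 0), (4.5, 0), (0, 6)
3. p = 4.5, q = 0, z = -40.5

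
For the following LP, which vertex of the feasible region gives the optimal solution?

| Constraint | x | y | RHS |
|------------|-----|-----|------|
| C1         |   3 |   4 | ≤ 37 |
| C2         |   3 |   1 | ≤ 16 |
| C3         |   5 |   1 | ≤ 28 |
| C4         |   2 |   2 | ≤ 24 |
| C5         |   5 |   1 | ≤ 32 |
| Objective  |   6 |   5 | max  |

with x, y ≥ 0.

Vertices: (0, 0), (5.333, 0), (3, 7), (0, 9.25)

Evaluate the objective at each vertex of the feasible region:
  z(0, 0) = 0
  z(5.333, 0) = 32
  z(3, 7) = 53  ←
  z(0, 9.25) = 46.25
The maximum is at x = 3, y = 7.

(3, 7)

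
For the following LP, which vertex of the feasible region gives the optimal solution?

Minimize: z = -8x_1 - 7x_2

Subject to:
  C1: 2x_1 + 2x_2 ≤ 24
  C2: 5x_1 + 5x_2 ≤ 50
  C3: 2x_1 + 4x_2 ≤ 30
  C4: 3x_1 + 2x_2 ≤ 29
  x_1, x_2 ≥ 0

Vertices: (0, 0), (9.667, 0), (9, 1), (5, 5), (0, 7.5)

Evaluate the objective at each vertex of the feasible region:
  z(0, 0) = 0
  z(9.667, 0) = -77.33
  z(9, 1) = -79  ←
  z(5, 5) = -75
  z(0, 7.5) = -52.5
The minimum is at x_1 = 9, x_2 = 1.

(9, 1)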